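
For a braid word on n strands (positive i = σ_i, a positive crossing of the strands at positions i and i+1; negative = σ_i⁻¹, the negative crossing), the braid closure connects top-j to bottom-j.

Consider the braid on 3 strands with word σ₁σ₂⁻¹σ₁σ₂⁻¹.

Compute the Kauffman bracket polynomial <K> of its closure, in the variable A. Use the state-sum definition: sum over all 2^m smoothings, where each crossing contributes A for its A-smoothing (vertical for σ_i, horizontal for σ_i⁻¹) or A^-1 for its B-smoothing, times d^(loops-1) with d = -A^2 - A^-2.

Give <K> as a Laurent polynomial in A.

A^8 - A^4 + 1 - A^-4 + A^-8

Derivation:
Braid: s1 s2^-1 s1 s2^-1 on 3 strands, 4 crossings.
Writhe w = (#positive) - (#negative) = 2 - 2 = 0.
Enumerate smoothing states for the bracket polynomial. There are 2^4 = 16 states.
Smooth each crossing (0=||, 1=⌣⌢); contribution A^(Σ sign_k(1-2s_k)) * d^(L-1).
  state 0000: A-exp=+0, loops=3, term = A^0 * d^2
  state 0001: A-exp=+2, loops=2, term = A^2 * d^1
  state 0010: A-exp=-2, loops=2, term = A^-2 * d^1
  state 0011: A-exp=+0, loops=1, term = A^0 * d^0
  state 0100: A-exp=+2, loops=2, term = A^2 * d^1
  state 0101: A-exp=+4, loops=3, term = A^4 * d^2
  state 0110: A-exp=+0, loops=1, term = A^0 * d^0
  state 0111: A-exp=+2, loops=2, term = A^2 * d^1
  state 1000: A-exp=-2, loops=2, term = A^-2 * d^1
  state 1001: A-exp=+0, loops=1, term = A^0 * d^0
  state 1010: A-exp=-4, loops=3, term = A^-4 * d^2
  state 1011: A-exp=-2, loops=2, term = A^-2 * d^1
  state 1100: A-exp=+0, loops=1, term = A^0 * d^0
  state 1101: A-exp=+2, loops=2, term = A^2 * d^1
  state 1110: A-exp=-2, loops=2, term = A^-2 * d^1
  state 1111: A-exp=+0, loops=1, term = A^0 * d^0
Collect the terms by A-exponent (count of states per loop number):
Powers of d = -A^2 - A^-2: d^2 = A^4 + 2 + A^-4.
  A^4 * (d^2) = A^8 + 2*A^4 + 1
  A^2 * (4*d) = -4*A^4 - 4
  A^0 * (5 + d^2) = A^4 + 7 + A^-4
  A^-2 * (4*d) = -4 - 4*A^-4
  A^-4 * (d^2) = 1 + 2*A^-4 + A^-8
Summing the groups: <K> = A^8 - A^4 + 1 - A^-4 + A^-8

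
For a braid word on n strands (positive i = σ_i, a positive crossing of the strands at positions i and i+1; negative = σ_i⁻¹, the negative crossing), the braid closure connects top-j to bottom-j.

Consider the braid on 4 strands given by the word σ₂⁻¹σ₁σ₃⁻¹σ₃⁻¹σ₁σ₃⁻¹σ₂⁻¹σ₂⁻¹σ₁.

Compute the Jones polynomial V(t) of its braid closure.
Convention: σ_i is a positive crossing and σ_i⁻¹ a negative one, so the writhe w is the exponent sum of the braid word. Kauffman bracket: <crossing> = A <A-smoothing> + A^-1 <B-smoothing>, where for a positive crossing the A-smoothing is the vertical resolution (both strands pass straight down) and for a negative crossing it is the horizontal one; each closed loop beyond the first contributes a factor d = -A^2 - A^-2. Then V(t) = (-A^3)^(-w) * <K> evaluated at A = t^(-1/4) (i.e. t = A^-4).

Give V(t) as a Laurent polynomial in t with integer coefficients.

Braid: s2^-1 s1 s3^-1 s3^-1 s1 s3^-1 s2^-1 s2^-1 s1 on 4 strands, 9 crossings.
Writhe w = (#positive) - (#negative) = 3 - 6 = -3.
Computing the Kauffman bracket via state sum. There are 2^9 = 512 states.
For each crossing: s=0 is the vertical smoothing, s=1 horizontal. Crossing k contributes A^(sign_k * (1 - 2*s_k)); loop factor d = -A^2 - A^-2.
Tabulate the states by total A-exponent and number of loops L (A-exp: L × count):
  A^9: L=6 ×1
  A^7: L=5 ×9
  A^5: L=4 ×35, L=6 ×1
  A^3: L=3 ×73, L=5 ×11
  A^1: L=2 ×81, L=4 ×44, L=6 ×1
  A^-1: L=1 ×39, L=3 ×77, L=5 ×10
  A^-3: L=2 ×55, L=4 ×28, L=6 ×1
  A^-5: L=3 ×32, L=5 ×4
  A^-7: L=4 ×9
  A^-9: L=5 ×1
Each group contributes A^e * Σ count * d^(L-1):
Powers of d = -A^2 - A^-2: d^2 = A^4 + 2 + A^-4; d^3 = -A^6 - 3*A^2 - 3*A^-2 - A^-6; d^4 = A^8 + 4*A^4 + 6 + 4*A^-4 + A^-8; d^5 = -A^10 - 5*A^6 - 10*A^2 - 10*A^-2 - 5*A^-6 - A^-10.
  A^9 * (d^5) = -A^19 - 5*A^15 - 10*A^11 - 10*A^7 - 5*A^3 - A^-1
  A^7 * (9*d^4) = 9*A^15 + 36*A^11 + 54*A^7 + 36*A^3 + 9*A^-1
  A^5 * (35*d^3 + d^5) = -A^15 - 40*A^11 - 115*A^7 - 115*A^3 - 40*A^-1 - A^-5
  A^3 * (73*d^2 + 11*d^4) = 11*A^11 + 117*A^7 + 212*A^3 + 117*A^-1 + 11*A^-5
  A^1 * (81*d + 44*d^3 + d^5) = -A^11 - 49*A^7 - 223*A^3 - 223*A^-1 - 49*A^-5 - A^-9
  A^-1 * (39 + 77*d^2 + 10*d^4) = 10*A^7 + 117*A^3 + 253*A^-1 + 117*A^-5 + 10*A^-9
  A^-3 * (55*d + 28*d^3 + d^5) = -A^7 - 33*A^3 - 149*A^-1 - 149*A^-5 - 33*A^-9 - A^-13
  A^-5 * (32*d^2 + 4*d^4) = 4*A^3 + 48*A^-1 + 88*A^-5 + 48*A^-9 + 4*A^-13
  A^-7 * (9*d^3) = -9*A^-1 - 27*A^-5 - 27*A^-9 - 9*A^-13
  A^-9 * (d^4) = A^-1 + 4*A^-5 + 6*A^-9 + 4*A^-13 + A^-17
Summing the groups: <K> = -A^19 + 3*A^15 - 4*A^11 + 6*A^7 - 7*A^3 + 6*A^-1 - 6*A^-5 + 3*A^-9 - 2*A^-13 + A^-17
Normalise by the writhe: (-A^3)^(-w) = (-A^3)^(3) = -A^9, so f(A) = -A^9 * <K> = A^28 - 3*A^24 + 4*A^20 - 6*A^16 + 7*A^12 - 6*A^8 + 6*A^4 - 3 + 2*A^-4 - A^-8.
Substitute A = t^(-1/4), i.e. A^e → t^(-e/4): V(t) = -t^2 + 2*t - 3 + 6*t^-1 - 6*t^-2 + 7*t^-3 - 6*t^-4 + 4*t^-5 - 3*t^-6 + t^-7

Answer: -t^2 + 2*t - 3 + 6*t^-1 - 6*t^-2 + 7*t^-3 - 6*t^-4 + 4*t^-5 - 3*t^-6 + t^-7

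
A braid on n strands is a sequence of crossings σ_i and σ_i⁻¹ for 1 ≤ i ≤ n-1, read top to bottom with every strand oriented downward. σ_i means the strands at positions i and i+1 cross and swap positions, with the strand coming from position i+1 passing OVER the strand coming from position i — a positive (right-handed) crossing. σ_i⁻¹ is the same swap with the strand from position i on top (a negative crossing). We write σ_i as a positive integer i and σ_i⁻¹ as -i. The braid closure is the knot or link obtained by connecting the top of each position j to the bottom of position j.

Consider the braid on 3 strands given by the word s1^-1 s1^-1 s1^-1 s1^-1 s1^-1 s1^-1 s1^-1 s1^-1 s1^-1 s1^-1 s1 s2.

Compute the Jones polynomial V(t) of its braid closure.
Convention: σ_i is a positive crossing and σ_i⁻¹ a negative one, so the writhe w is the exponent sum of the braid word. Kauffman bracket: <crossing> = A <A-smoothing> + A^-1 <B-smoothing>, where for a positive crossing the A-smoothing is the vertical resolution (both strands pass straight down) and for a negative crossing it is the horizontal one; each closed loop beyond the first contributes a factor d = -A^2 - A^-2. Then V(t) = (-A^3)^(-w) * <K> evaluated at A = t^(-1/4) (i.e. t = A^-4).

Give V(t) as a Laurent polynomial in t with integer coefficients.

The presented braid s1^-1 s1^-1 s1^-1 s1^-1 s1^-1 s1^-1 s1^-1 s1^-1 s1^-1 s1^-1 s1 s2 on 3 strands reduces by inverse Markov moves (closure unchanged at each step):
  Destabilize: the word has the form β·s2 where s2 occurs only as the final letter (β ∈ B_2); drop it and the last strand → 2 strands.
  Deconjugate: the word is γ·β·γ⁻¹ with γ = s1^-1 (prefix) and γ⁻¹ = s1 (suffix); strip both.
Reduced to β = s1^-1 s1^-1 s1^-1 s1^-1 s1^-1 s1^-1 s1^-1 s1^-1 s1^-1 on 2 strands, 9 crossings.
Compute on β:
Braid: s1^-1 s1^-1 s1^-1 s1^-1 s1^-1 s1^-1 s1^-1 s1^-1 s1^-1 on 2 strands, 9 crossings.
Writhe w = (#positive) - (#negative) = 0 - 9 = -9.
Enumerate smoothing states for the bracket polynomial. There are 2^9 = 512 states.
Each crossing splits two ways (0=vertical, 1=horizontal). The state's weight is A^(#A-smoothings - #B-smoothings) * d^(loops - 1).
Tabulate the states by total A-exponent and number of loops L (A-exp: L × count):
  A^9: L=9 ×1
  A^7: L=8 ×9
  A^5: L=7 ×36
  A^3: L=6 ×84
  A^1: L=5 ×126
  A^-1: L=4 ×126
  A^-3: L=3 ×84
  A^-5: L=2 ×36
  A^-7: L=1 ×9
  A^-9: L=2 ×1
Each group contributes A^e * Σ count * d^(L-1):
Powers of d = -A^2 - A^-2: d^2 = A^4 + 2 + A^-4; d^3 = -A^6 - 3*A^2 - 3*A^-2 - A^-6; d^4 = A^8 + 4*A^4 + 6 + 4*A^-4 + A^-8; d^5 = -A^10 - 5*A^6 - 10*A^2 - 10*A^-2 - 5*A^-6 - A^-10; d^6 = A^12 + 6*A^8 + 15*A^4 + 20 + 15*A^-4 + 6*A^-8 + A^-12; d^7 = -A^14 - 7*A^10 - 21*A^6 - 35*A^2 - 35*A^-2 - 21*A^-6 - 7*A^-10 - A^-14; d^8 = A^16 + 8*A^12 + 28*A^8 + 56*A^4 + 70 + 56*A^-4 + 28*A^-8 + 8*A^-12 + A^-16.
  A^9 * (d^8) = A^25 + 8*A^21 + 28*A^17 + 56*A^13 + 70*A^9 + 56*A^5 + 28*A + 8*A^-3 + A^-7
  A^7 * (9*d^7) = -9*A^21 - 63*A^17 - 189*A^13 - 315*A^9 - 315*A^5 - 189*A - 63*A^-3 - 9*A^-7
  A^5 * (36*d^6) = 36*A^17 + 216*A^13 + 540*A^9 + 720*A^5 + 540*A + 216*A^-3 + 36*A^-7
  A^3 * (84*d^5) = -84*A^13 - 420*A^9 - 840*A^5 - 840*A - 420*A^-3 - 84*A^-7
  A^1 * (126*d^4) = 126*A^9 + 504*A^5 + 756*A + 504*A^-3 + 126*A^-7
  A^-1 * (126*d^3) = -126*A^5 - 378*A - 378*A^-3 - 126*A^-7
  A^-3 * (84*d^2) = 84*A + 168*A^-3 + 84*A^-7
  A^-5 * (36*d) = -36*A^-3 - 36*A^-7
  A^-7 * (9) = 9*A^-7
  A^-9 * (d) = -A^-7 - A^-11
Summing the groups: <K> = A^25 - A^21 + A^17 - A^13 + A^9 - A^5 + A - A^-3 - A^-11
Normalise by the writhe: (-A^3)^(-w) = (-A^3)^(9) = -A^27, so f(A) = -A^27 * <K> = -A^52 + A^48 - A^44 + A^40 - A^36 + A^32 - A^28 + A^24 + A^16.
Substitute A = t^(-1/4), i.e. A^e → t^(-e/4): V(t) = t^-4 + t^-6 - t^-7 + t^-8 - t^-9 + t^-10 - t^-11 + t^-12 - t^-13

Answer: t^-4 + t^-6 - t^-7 + t^-8 - t^-9 + t^-10 - t^-11 + t^-12 - t^-13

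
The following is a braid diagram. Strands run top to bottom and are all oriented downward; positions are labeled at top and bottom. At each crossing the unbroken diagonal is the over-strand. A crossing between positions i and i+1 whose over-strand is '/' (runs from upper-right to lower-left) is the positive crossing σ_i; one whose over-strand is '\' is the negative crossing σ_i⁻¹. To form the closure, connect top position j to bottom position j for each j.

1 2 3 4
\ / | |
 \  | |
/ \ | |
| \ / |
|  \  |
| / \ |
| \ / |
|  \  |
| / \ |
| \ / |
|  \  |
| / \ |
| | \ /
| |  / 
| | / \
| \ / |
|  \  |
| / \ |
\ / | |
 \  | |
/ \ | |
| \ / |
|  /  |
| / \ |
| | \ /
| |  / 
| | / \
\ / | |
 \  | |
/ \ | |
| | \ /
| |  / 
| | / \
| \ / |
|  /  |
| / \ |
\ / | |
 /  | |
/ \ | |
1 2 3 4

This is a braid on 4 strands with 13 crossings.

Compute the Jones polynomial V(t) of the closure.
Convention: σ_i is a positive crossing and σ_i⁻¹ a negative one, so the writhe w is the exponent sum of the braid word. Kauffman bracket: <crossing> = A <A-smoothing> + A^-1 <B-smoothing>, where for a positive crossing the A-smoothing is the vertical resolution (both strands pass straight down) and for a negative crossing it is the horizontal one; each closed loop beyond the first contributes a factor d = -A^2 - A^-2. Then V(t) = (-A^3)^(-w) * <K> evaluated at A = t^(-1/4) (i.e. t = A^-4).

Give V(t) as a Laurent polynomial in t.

-t^3 + 2*t^2 - 3*t + 5 - 4*t^-1 + 4*t^-2 - 3*t^-3 + 2*t^-4 - t^-5

Derivation:
Reading the diagram top to bottom ('/'-over between positions i,i+1 = s_i, '\'-over = s_i^-1): braid word = s1^-1 s2^-1 s2^-1 s2^-1 s3 s2^-1 s1^-1 s2 s3 s1^-1 s3 s2 s1.
The presented braid s1^-1 s2^-1 s2^-1 s2^-1 s3 s2^-1 s1^-1 s2 s3 s1^-1 s3 s2 s1 on 4 strands reduces by inverse Markov moves (closure unchanged at each step):
  Deconjugate: the word is γ·β·γ⁻¹ with γ = s1^-1 s2^-1 (prefix) and γ⁻¹ = s2 s1 (suffix); strip both.
Reduced to β = s2^-1 s2^-1 s3 s2^-1 s1^-1 s2 s3 s1^-1 s3 on 4 strands, 9 crossings.
Compute on β:
Braid: s2^-1 s2^-1 s3 s2^-1 s1^-1 s2 s3 s1^-1 s3 on 4 strands, 9 crossings.
Writhe w = (#positive) - (#negative) = 4 - 5 = -1.
Enumerate smoothing states for the bracket polynomial. There are 2^9 = 512 states.
Each crossing splits two ways (0=vertical, 1=horizontal). The state's weight is A^(#A-smoothings - #B-smoothings) * d^(loops - 1).
Tabulate the states by total A-exponent and number of loops L (A-exp: L × count):
  A^9: L=5 ×1
  A^7: L=4 ×9
  A^5: L=3 ×32, L=5 ×4
  A^3: L=2 ×55, L=4 ×28, L=6 ×1
  A^1: L=1 ×39, L=3 ×77, L=5 ×10
  A^-1: L=2 ×87, L=4 ×38, L=6 ×1
  A^-3: L=1 ×14, L=3 ×64, L=5 ×6
  A^-5: L=2 ×17, L=4 ×19
  A^-7: L=3 ×7, L=5 ×2
  A^-9: L=4 ×1
Each group contributes A^e * Σ count * d^(L-1):
Powers of d = -A^2 - A^-2: d^2 = A^4 + 2 + A^-4; d^3 = -A^6 - 3*A^2 - 3*A^-2 - A^-6; d^4 = A^8 + 4*A^4 + 6 + 4*A^-4 + A^-8; d^5 = -A^10 - 5*A^6 - 10*A^2 - 10*A^-2 - 5*A^-6 - A^-10.
  A^9 * (d^4) = A^17 + 4*A^13 + 6*A^9 + 4*A^5 + A
  A^7 * (9*d^3) = -9*A^13 - 27*A^9 - 27*A^5 - 9*A
  A^5 * (32*d^2 + 4*d^4) = 4*A^13 + 48*A^9 + 88*A^5 + 48*A + 4*A^-3
  A^3 * (55*d + 28*d^3 + d^5) = -A^13 - 33*A^9 - 149*A^5 - 149*A - 33*A^-3 - A^-7
  A^1 * (39 + 77*d^2 + 10*d^4) = 10*A^9 + 117*A^5 + 253*A + 117*A^-3 + 10*A^-7
  A^-1 * (87*d + 38*d^3 + d^5) = -A^9 - 43*A^5 - 211*A - 211*A^-3 - 43*A^-7 - A^-11
  A^-3 * (14 + 64*d^2 + 6*d^4) = 6*A^5 + 88*A + 178*A^-3 + 88*A^-7 + 6*A^-11
  A^-5 * (17*d + 19*d^3) = -19*A - 74*A^-3 - 74*A^-7 - 19*A^-11
  A^-7 * (7*d^2 + 2*d^4) = 2*A + 15*A^-3 + 26*A^-7 + 15*A^-11 + 2*A^-15
  A^-9 * (d^3) = -A^-3 - 3*A^-7 - 3*A^-11 - A^-15
Summing the groups: <K> = A^17 - 2*A^13 + 3*A^9 - 4*A^5 + 4*A - 5*A^-3 + 3*A^-7 - 2*A^-11 + A^-15
Normalise by the writhe: (-A^3)^(-w) = (-A^3)^(1) = -A^3, so f(A) = -A^3 * <K> = -A^20 + 2*A^16 - 3*A^12 + 4*A^8 - 4*A^4 + 5 - 3*A^-4 + 2*A^-8 - A^-12.
Substitute A = t^(-1/4), i.e. A^e → t^(-e/4): V(t) = -t^3 + 2*t^2 - 3*t + 5 - 4*t^-1 + 4*t^-2 - 3*t^-3 + 2*t^-4 - t^-5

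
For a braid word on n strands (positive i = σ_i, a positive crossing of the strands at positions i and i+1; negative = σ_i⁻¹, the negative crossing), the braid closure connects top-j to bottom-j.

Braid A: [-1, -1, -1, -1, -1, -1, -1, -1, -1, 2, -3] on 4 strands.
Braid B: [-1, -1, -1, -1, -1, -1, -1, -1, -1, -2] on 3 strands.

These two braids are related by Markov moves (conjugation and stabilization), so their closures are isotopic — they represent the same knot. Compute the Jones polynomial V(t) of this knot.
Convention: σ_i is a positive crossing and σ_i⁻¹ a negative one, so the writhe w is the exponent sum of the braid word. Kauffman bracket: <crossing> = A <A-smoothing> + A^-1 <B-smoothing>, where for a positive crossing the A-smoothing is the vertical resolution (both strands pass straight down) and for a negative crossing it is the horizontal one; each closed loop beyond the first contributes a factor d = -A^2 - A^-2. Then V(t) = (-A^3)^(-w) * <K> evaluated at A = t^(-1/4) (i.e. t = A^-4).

t^-4 + t^-6 - t^-7 + t^-8 - t^-9 + t^-10 - t^-11 + t^-12 - t^-13

Derivation:
Markov-equivalent braids have isotopic closures, hence identical knot invariants. Strip the Markov moves from each word to reach a common short braid β, then compute V(t) once on β.
Braid A: s1^-1 s1^-1 s1^-1 s1^-1 s1^-1 s1^-1 s1^-1 s1^-1 s1^-1 s2 s3^-1 on 4 strands reduces by inverse Markov moves (closure unchanged at each step):
  Destabilize: the word has the form β·s3^-1 where s3^-1 occurs only as the final letter (β ∈ B_3); drop it and the last strand → 3 strands.
  Destabilize: the word has the form β·s2 where s2 occurs only as the final letter (β ∈ B_2); drop it and the last strand → 2 strands.
Reduced to β = s1^-1 s1^-1 s1^-1 s1^-1 s1^-1 s1^-1 s1^-1 s1^-1 s1^-1 on 2 strands, 9 crossings.
Braid B: s1^-1 s1^-1 s1^-1 s1^-1 s1^-1 s1^-1 s1^-1 s1^-1 s1^-1 s2^-1 on 3 strands reduces by inverse Markov moves (closure unchanged at each step):
  Destabilize: the word has the form β·s2^-1 where s2^-1 occurs only as the final letter (β ∈ B_2); drop it and the last strand → 2 strands.
Reduced to β = s1^-1 s1^-1 s1^-1 s1^-1 s1^-1 s1^-1 s1^-1 s1^-1 s1^-1 on 2 strands, 9 crossings.
Both give the same β = s1^-1 s1^-1 s1^-1 s1^-1 s1^-1 s1^-1 s1^-1 s1^-1 s1^-1 on 2 strands, so one state sum suffices:
Braid: s1^-1 s1^-1 s1^-1 s1^-1 s1^-1 s1^-1 s1^-1 s1^-1 s1^-1 on 2 strands, 9 crossings.
Writhe w = (#positive) - (#negative) = 0 - 9 = -9.
State-sum expansion of <K>. There are 2^9 = 512 states.
For each crossing: s=0 is the vertical smoothing, s=1 horizontal. Crossing k contributes A^(sign_k * (1 - 2*s_k)); loop factor d = -A^2 - A^-2.
Tabulate the states by total A-exponent and number of loops L (A-exp: L × count):
  A^9: L=9 ×1
  A^7: L=8 ×9
  A^5: L=7 ×36
  A^3: L=6 ×84
  A^1: L=5 ×126
  A^-1: L=4 ×126
  A^-3: L=3 ×84
  A^-5: L=2 ×36
  A^-7: L=1 ×9
  A^-9: L=2 ×1
Each group contributes A^e * Σ count * d^(L-1):
Powers of d = -A^2 - A^-2: d^2 = A^4 + 2 + A^-4; d^3 = -A^6 - 3*A^2 - 3*A^-2 - A^-6; d^4 = A^8 + 4*A^4 + 6 + 4*A^-4 + A^-8; d^5 = -A^10 - 5*A^6 - 10*A^2 - 10*A^-2 - 5*A^-6 - A^-10; d^6 = A^12 + 6*A^8 + 15*A^4 + 20 + 15*A^-4 + 6*A^-8 + A^-12; d^7 = -A^14 - 7*A^10 - 21*A^6 - 35*A^2 - 35*A^-2 - 21*A^-6 - 7*A^-10 - A^-14; d^8 = A^16 + 8*A^12 + 28*A^8 + 56*A^4 + 70 + 56*A^-4 + 28*A^-8 + 8*A^-12 + A^-16.
  A^9 * (d^8) = A^25 + 8*A^21 + 28*A^17 + 56*A^13 + 70*A^9 + 56*A^5 + 28*A + 8*A^-3 + A^-7
  A^7 * (9*d^7) = -9*A^21 - 63*A^17 - 189*A^13 - 315*A^9 - 315*A^5 - 189*A - 63*A^-3 - 9*A^-7
  A^5 * (36*d^6) = 36*A^17 + 216*A^13 + 540*A^9 + 720*A^5 + 540*A + 216*A^-3 + 36*A^-7
  A^3 * (84*d^5) = -84*A^13 - 420*A^9 - 840*A^5 - 840*A - 420*A^-3 - 84*A^-7
  A^1 * (126*d^4) = 126*A^9 + 504*A^5 + 756*A + 504*A^-3 + 126*A^-7
  A^-1 * (126*d^3) = -126*A^5 - 378*A - 378*A^-3 - 126*A^-7
  A^-3 * (84*d^2) = 84*A + 168*A^-3 + 84*A^-7
  A^-5 * (36*d) = -36*A^-3 - 36*A^-7
  A^-7 * (9) = 9*A^-7
  A^-9 * (d) = -A^-7 - A^-11
Summing the groups: <K> = A^25 - A^21 + A^17 - A^13 + A^9 - A^5 + A - A^-3 - A^-11
Normalise by the writhe: (-A^3)^(-w) = (-A^3)^(9) = -A^27, so f(A) = -A^27 * <K> = -A^52 + A^48 - A^44 + A^40 - A^36 + A^32 - A^28 + A^24 + A^16.
Substitute A = t^(-1/4), i.e. A^e → t^(-e/4): V(t) = t^-4 + t^-6 - t^-7 + t^-8 - t^-9 + t^-10 - t^-11 + t^-12 - t^-13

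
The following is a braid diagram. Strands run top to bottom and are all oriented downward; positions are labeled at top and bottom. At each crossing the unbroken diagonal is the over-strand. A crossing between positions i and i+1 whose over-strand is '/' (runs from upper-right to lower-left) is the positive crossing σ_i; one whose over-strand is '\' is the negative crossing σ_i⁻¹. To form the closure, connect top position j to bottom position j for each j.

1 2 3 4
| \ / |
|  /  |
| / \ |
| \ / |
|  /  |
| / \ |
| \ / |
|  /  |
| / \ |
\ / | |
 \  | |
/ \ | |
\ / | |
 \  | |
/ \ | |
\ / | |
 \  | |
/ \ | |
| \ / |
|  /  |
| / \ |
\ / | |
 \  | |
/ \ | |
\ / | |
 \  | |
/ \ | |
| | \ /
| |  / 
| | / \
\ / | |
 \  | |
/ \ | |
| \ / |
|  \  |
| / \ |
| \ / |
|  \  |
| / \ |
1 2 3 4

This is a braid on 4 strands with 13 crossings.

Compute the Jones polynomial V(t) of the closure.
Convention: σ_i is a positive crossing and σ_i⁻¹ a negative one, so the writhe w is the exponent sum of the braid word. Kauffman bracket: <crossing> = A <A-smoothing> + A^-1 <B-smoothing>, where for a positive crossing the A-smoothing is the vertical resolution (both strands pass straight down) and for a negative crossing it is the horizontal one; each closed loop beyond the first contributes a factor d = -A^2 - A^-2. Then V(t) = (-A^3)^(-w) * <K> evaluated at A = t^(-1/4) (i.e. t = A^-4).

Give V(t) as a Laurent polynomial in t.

Reading the diagram top to bottom ('/'-over between positions i,i+1 = s_i, '\'-over = s_i^-1): braid word = s2 s2 s2 s1^-1 s1^-1 s1^-1 s2 s1^-1 s1^-1 s3 s1^-1 s2^-1 s2^-1.
The presented braid s2 s2 s2 s1^-1 s1^-1 s1^-1 s2 s1^-1 s1^-1 s3 s1^-1 s2^-1 s2^-1 on 4 strands reduces by inverse Markov moves (closure unchanged at each step):
  Deconjugate: the word is γ·β·γ⁻¹ with γ = s2 s2 (prefix) and γ⁻¹ = s2^-1 s2^-1 (suffix); strip both.
Reduced to β = s2 s1^-1 s1^-1 s1^-1 s2 s1^-1 s1^-1 s3 s1^-1 on 4 strands, 9 crossings.
Compute on β:
Braid: s2 s1^-1 s1^-1 s1^-1 s2 s1^-1 s1^-1 s3 s1^-1 on 4 strands, 9 crossings.
Writhe w = (#positive) - (#negative) = 3 - 6 = -3.
State-sum expansion of <K>. There are 2^9 = 512 states.
For each crossing: s=0 is the vertical smoothing, s=1 horizontal. Crossing k contributes A^(sign_k * (1 - 2*s_k)); loop factor d = -A^2 - A^-2.
Tabulate the states by total A-exponent and number of loops L (A-exp: L × count):
  A^9: L=8 ×1
  A^7: L=7 ×9
  A^5: L=6 ×36
  A^3: L=5 ×84
  A^1: L=4 ×126
  A^-1: L=3 ×124, L=5 ×2
  A^-3: L=2 ×75, L=4 ×9
  A^-5: L=1 ×21, L=3 ×15
  A^-7: L=2 ×8, L=4 ×1
  A^-9: L=3 ×1
Each group contributes A^e * Σ count * d^(L-1):
Powers of d = -A^2 - A^-2: d^2 = A^4 + 2 + A^-4; d^3 = -A^6 - 3*A^2 - 3*A^-2 - A^-6; d^4 = A^8 + 4*A^4 + 6 + 4*A^-4 + A^-8; d^5 = -A^10 - 5*A^6 - 10*A^2 - 10*A^-2 - 5*A^-6 - A^-10; d^6 = A^12 + 6*A^8 + 15*A^4 + 20 + 15*A^-4 + 6*A^-8 + A^-12; d^7 = -A^14 - 7*A^10 - 21*A^6 - 35*A^2 - 35*A^-2 - 21*A^-6 - 7*A^-10 - A^-14.
  A^9 * (d^7) = -A^23 - 7*A^19 - 21*A^15 - 35*A^11 - 35*A^7 - 21*A^3 - 7*A^-1 - A^-5
  A^7 * (9*d^6) = 9*A^19 + 54*A^15 + 135*A^11 + 180*A^7 + 135*A^3 + 54*A^-1 + 9*A^-5
  A^5 * (36*d^5) = -36*A^15 - 180*A^11 - 360*A^7 - 360*A^3 - 180*A^-1 - 36*A^-5
  A^3 * (84*d^4) = 84*A^11 + 336*A^7 + 504*A^3 + 336*A^-1 + 84*A^-5
  A^1 * (126*d^3) = -126*A^7 - 378*A^3 - 378*A^-1 - 126*A^-5
  A^-1 * (124*d^2 + 2*d^4) = 2*A^7 + 132*A^3 + 260*A^-1 + 132*A^-5 + 2*A^-9
  A^-3 * (75*d + 9*d^3) = -9*A^3 - 102*A^-1 - 102*A^-5 - 9*A^-9
  A^-5 * (21 + 15*d^2) = 15*A^-1 + 51*A^-5 + 15*A^-9
  A^-7 * (8*d + d^3) = -A^-1 - 11*A^-5 - 11*A^-9 - A^-13
  A^-9 * (d^2) = A^-5 + 2*A^-9 + A^-13
Summing the groups: <K> = -A^23 + 2*A^19 - 3*A^15 + 4*A^11 - 3*A^7 + 3*A^3 - 3*A^-1 + A^-5 - A^-9
Normalise by the writhe: (-A^3)^(-w) = (-A^3)^(3) = -A^9, so f(A) = -A^9 * <K> = A^32 - 2*A^28 + 3*A^24 - 4*A^20 + 3*A^16 - 3*A^12 + 3*A^8 - A^4 + 1.
Substitute A = t^(-1/4), i.e. A^e → t^(-e/4): V(t) = 1 - t^-1 + 3*t^-2 - 3*t^-3 + 3*t^-4 - 4*t^-5 + 3*t^-6 - 2*t^-7 + t^-8

Answer: 1 - t^-1 + 3*t^-2 - 3*t^-3 + 3*t^-4 - 4*t^-5 + 3*t^-6 - 2*t^-7 + t^-8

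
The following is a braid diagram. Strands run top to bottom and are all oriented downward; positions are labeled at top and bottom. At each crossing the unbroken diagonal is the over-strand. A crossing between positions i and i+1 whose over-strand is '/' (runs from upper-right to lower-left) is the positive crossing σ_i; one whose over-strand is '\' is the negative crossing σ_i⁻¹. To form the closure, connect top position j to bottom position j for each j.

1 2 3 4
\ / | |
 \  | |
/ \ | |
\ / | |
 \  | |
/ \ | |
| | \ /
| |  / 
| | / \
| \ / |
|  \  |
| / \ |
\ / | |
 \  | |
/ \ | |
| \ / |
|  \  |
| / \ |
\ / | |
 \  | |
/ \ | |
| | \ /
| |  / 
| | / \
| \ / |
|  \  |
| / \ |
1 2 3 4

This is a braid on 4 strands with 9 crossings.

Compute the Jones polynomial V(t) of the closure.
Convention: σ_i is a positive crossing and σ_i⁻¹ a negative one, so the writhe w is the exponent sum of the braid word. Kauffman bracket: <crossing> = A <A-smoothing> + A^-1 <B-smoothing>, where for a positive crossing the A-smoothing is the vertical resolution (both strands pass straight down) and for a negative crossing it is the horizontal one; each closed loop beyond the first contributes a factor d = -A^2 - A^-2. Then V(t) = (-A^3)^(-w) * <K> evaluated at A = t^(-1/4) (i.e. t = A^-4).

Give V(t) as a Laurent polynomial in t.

1 - t^-1 + 2*t^-2 - 2*t^-3 + 2*t^-4 - 2*t^-5 + 2*t^-6 - t^-7

Derivation:
Reading the diagram top to bottom ('/'-over between positions i,i+1 = s_i, '\'-over = s_i^-1): braid word = s1^-1 s1^-1 s3 s2^-1 s1^-1 s2^-1 s1^-1 s3 s2^-1.
Braid: s1^-1 s1^-1 s3 s2^-1 s1^-1 s2^-1 s1^-1 s3 s2^-1 on 4 strands, 9 crossings.
Writhe w = (#positive) - (#negative) = 2 - 7 = -5.
State-sum expansion of <K>. There are 2^9 = 512 states.
Each crossing splits two ways (0=vertical, 1=horizontal). The state's weight is A^(#A-smoothings - #B-smoothings) * d^(loops - 1).
Tabulate the states by total A-exponent and number of loops L (A-exp: L × count):
  A^9: L=3 ×1
  A^7: L=2 ×4, L=4 ×5
  A^5: L=1 ×4, L=3 ×26, L=5 ×6
  A^3: L=2 ×43, L=4 ×40, L=6 ×1
  A^1: L=1 ×23, L=3 ×92, L=5 ×11
  A^-1: L=2 ×91, L=4 ×34, L=6 ×1
  A^-3: L=1 ×32, L=3 ×48, L=5 ×4
  A^-5: L=2 ×28, L=4 ×8
  A^-7: L=3 ×9
  A^-9: L=4 ×1
Each group contributes A^e * Σ count * d^(L-1):
Powers of d = -A^2 - A^-2: d^2 = A^4 + 2 + A^-4; d^3 = -A^6 - 3*A^2 - 3*A^-2 - A^-6; d^4 = A^8 + 4*A^4 + 6 + 4*A^-4 + A^-8; d^5 = -A^10 - 5*A^6 - 10*A^2 - 10*A^-2 - 5*A^-6 - A^-10.
  A^9 * (d^2) = A^13 + 2*A^9 + A^5
  A^7 * (4*d + 5*d^3) = -5*A^13 - 19*A^9 - 19*A^5 - 5*A
  A^5 * (4 + 26*d^2 + 6*d^4) = 6*A^13 + 50*A^9 + 92*A^5 + 50*A + 6*A^-3
  A^3 * (43*d + 40*d^3 + d^5) = -A^13 - 45*A^9 - 173*A^5 - 173*A - 45*A^-3 - A^-7
  A^1 * (23 + 92*d^2 + 11*d^4) = 11*A^9 + 136*A^5 + 273*A + 136*A^-3 + 11*A^-7
  A^-1 * (91*d + 34*d^3 + d^5) = -A^9 - 39*A^5 - 203*A - 203*A^-3 - 39*A^-7 - A^-11
  A^-3 * (32 + 48*d^2 + 4*d^4) = 4*A^5 + 64*A + 152*A^-3 + 64*A^-7 + 4*A^-11
  A^-5 * (28*d + 8*d^3) = -8*A - 52*A^-3 - 52*A^-7 - 8*A^-11
  A^-7 * (9*d^2) = 9*A^-3 + 18*A^-7 + 9*A^-11
  A^-9 * (d^3) = -A^-3 - 3*A^-7 - 3*A^-11 - A^-15
Summing the groups: <K> = A^13 - 2*A^9 + 2*A^5 - 2*A + 2*A^-3 - 2*A^-7 + A^-11 - A^-15
Normalise by the writhe: (-A^3)^(-w) = (-A^3)^(5) = -A^15, so f(A) = -A^15 * <K> = -A^28 + 2*A^24 - 2*A^20 + 2*A^16 - 2*A^12 + 2*A^8 - A^4 + 1.
Substitute A = t^(-1/4), i.e. A^e → t^(-e/4): V(t) = 1 - t^-1 + 2*t^-2 - 2*t^-3 + 2*t^-4 - 2*t^-5 + 2*t^-6 - t^-7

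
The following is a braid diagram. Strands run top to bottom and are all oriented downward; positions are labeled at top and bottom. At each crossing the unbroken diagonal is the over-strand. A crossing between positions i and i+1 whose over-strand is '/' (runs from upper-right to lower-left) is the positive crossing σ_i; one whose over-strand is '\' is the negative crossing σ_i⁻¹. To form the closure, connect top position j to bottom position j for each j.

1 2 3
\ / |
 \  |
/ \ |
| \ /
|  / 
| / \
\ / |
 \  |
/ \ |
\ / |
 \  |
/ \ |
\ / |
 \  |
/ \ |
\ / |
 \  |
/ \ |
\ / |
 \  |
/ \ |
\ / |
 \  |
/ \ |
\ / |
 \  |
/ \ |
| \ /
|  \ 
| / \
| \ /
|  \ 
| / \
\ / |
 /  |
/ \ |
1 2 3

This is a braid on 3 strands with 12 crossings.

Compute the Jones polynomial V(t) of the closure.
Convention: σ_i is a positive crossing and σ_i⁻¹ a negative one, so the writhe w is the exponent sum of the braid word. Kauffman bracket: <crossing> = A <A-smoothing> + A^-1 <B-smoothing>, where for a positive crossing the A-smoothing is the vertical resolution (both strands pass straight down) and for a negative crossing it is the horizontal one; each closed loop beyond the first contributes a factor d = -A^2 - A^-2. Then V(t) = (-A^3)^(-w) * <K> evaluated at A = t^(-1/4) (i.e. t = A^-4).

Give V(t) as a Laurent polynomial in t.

Reading the diagram top to bottom ('/'-over between positions i,i+1 = s_i, '\'-over = s_i^-1): braid word = s1^-1 s2 s1^-1 s1^-1 s1^-1 s1^-1 s1^-1 s1^-1 s1^-1 s2^-1 s2^-1 s1.
The presented braid s1^-1 s2 s1^-1 s1^-1 s1^-1 s1^-1 s1^-1 s1^-1 s1^-1 s2^-1 s2^-1 s1 on 3 strands reduces by inverse Markov moves (closure unchanged at each step):
  Deconjugate: the word is γ·β·γ⁻¹ with γ = s1^-1 s2 (prefix) and γ⁻¹ = s2^-1 s1 (suffix); strip both.
  Destabilize: the word has the form β·s2^-1 where s2^-1 occurs only as the final letter (β ∈ B_2); drop it and the last strand → 2 strands.
Reduced to β = s1^-1 s1^-1 s1^-1 s1^-1 s1^-1 s1^-1 s1^-1 on 2 strands, 7 crossings.
Compute on β:
Braid: s1^-1 s1^-1 s1^-1 s1^-1 s1^-1 s1^-1 s1^-1 on 2 strands, 7 crossings.
Writhe w = (#positive) - (#negative) = 0 - 7 = -7.
Enumerate smoothing states for the bracket polynomial. There are 2^7 = 128 states.
Smooth each crossing (0=||, 1=⌣⌢); contribution A^(Σ sign_k(1-2s_k)) * d^(L-1).
Tabulate the states by total A-exponent and number of loops L (A-exp: L × count):
  A^7: L=7 ×1
  A^5: L=6 ×7
  A^3: L=5 ×21
  A^1: L=4 ×35
  A^-1: L=3 ×35
  A^-3: L=2 ×21
  A^-5: L=1 ×7
  A^-7: L=2 ×1
Each group contributes A^e * Σ count * d^(L-1):
Powers of d = -A^2 - A^-2: d^2 = A^4 + 2 + A^-4; d^3 = -A^6 - 3*A^2 - 3*A^-2 - A^-6; d^4 = A^8 + 4*A^4 + 6 + 4*A^-4 + A^-8; d^5 = -A^10 - 5*A^6 - 10*A^2 - 10*A^-2 - 5*A^-6 - A^-10; d^6 = A^12 + 6*A^8 + 15*A^4 + 20 + 15*A^-4 + 6*A^-8 + A^-12.
  A^7 * (d^6) = A^19 + 6*A^15 + 15*A^11 + 20*A^7 + 15*A^3 + 6*A^-1 + A^-5
  A^5 * (7*d^5) = -7*A^15 - 35*A^11 - 70*A^7 - 70*A^3 - 35*A^-1 - 7*A^-5
  A^3 * (21*d^4) = 21*A^11 + 84*A^7 + 126*A^3 + 84*A^-1 + 21*A^-5
  A^1 * (35*d^3) = -35*A^7 - 105*A^3 - 105*A^-1 - 35*A^-5
  A^-1 * (35*d^2) = 35*A^3 + 70*A^-1 + 35*A^-5
  A^-3 * (21*d) = -21*A^-1 - 21*A^-5
  A^-5 * (7) = 7*A^-5
  A^-7 * (d) = -A^-5 - A^-9
Summing the groups: <K> = A^19 - A^15 + A^11 - A^7 + A^3 - A^-1 - A^-9
Normalise by the writhe: (-A^3)^(-w) = (-A^3)^(7) = -A^21, so f(A) = -A^21 * <K> = -A^40 + A^36 - A^32 + A^28 - A^24 + A^20 + A^12.
Substitute A = t^(-1/4), i.e. A^e → t^(-e/4): V(t) = t^-3 + t^-5 - t^-6 + t^-7 - t^-8 + t^-9 - t^-10

Answer: t^-3 + t^-5 - t^-6 + t^-7 - t^-8 + t^-9 - t^-10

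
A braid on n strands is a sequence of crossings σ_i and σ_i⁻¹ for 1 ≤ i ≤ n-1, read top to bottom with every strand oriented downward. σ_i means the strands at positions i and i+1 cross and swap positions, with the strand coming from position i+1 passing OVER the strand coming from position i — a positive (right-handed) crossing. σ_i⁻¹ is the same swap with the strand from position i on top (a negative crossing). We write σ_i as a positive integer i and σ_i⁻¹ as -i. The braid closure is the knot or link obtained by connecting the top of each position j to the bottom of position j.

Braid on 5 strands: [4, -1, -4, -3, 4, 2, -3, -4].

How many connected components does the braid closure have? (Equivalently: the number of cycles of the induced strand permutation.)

1

Derivation:
Track the strand permutation on 5 strands, starting from identity.
  step 1: s4 swaps positions 4,5 -> [1 2 3 5 4]
  step 2: s1^-1 swaps positions 1,2 -> [2 1 3 5 4]
  step 3: s4^-1 swaps positions 4,5 -> [2 1 3 4 5]
  step 4: s3^-1 swaps positions 3,4 -> [2 1 4 3 5]
  step 5: s4 swaps positions 4,5 -> [2 1 4 5 3]
  step 6: s2 swaps positions 2,3 -> [2 4 1 5 3]
  step 7: s3^-1 swaps positions 3,4 -> [2 4 5 1 3]
  step 8: s4^-1 swaps positions 4,5 -> [2 4 5 3 1]
Final permutation (position -> original strand): [2 4 5 3 1]
Closure components = cycle count of this permutation = 1.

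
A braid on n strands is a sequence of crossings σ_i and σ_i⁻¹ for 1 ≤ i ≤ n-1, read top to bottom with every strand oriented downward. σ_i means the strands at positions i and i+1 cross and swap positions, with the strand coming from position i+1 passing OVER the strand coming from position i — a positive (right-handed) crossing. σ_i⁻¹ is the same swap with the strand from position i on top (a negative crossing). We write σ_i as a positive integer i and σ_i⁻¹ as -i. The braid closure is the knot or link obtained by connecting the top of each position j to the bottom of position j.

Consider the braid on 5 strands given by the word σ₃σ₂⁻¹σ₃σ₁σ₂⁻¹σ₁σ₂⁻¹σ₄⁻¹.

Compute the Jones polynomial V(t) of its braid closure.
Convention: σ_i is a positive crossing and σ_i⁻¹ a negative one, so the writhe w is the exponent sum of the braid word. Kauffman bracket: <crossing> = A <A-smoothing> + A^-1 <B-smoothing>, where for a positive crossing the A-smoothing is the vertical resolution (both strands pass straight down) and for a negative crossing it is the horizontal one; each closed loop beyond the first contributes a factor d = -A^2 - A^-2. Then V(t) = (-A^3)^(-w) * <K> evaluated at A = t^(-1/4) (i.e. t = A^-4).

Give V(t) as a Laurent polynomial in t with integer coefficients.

The presented braid s3 s2^-1 s3 s1 s2^-1 s1 s2^-1 s4^-1 on 5 strands reduces by inverse Markov moves (closure unchanged at each step):
  Destabilize: the word has the form β·s4^-1 where s4^-1 occurs only as the final letter (β ∈ B_4); drop it and the last strand → 4 strands.
Reduced to β = s3 s2^-1 s3 s1 s2^-1 s1 s2^-1 on 4 strands, 7 crossings.
Compute on β:
Braid: s3 s2^-1 s3 s1 s2^-1 s1 s2^-1 on 4 strands, 7 crossings.
Writhe w = (#positive) - (#negative) = 4 - 3 = 1.
State-sum expansion of <K>. There are 2^7 = 128 states.
For each crossing: s=0 is the vertical smoothing, s=1 horizontal. Crossing k contributes A^(sign_k * (1 - 2*s_k)); loop factor d = -A^2 - A^-2.
Tabulate the states by total A-exponent and number of loops L (A-exp: L × count):
  A^7: L=5 ×1
  A^5: L=4 ×7
  A^3: L=3 ×21
  A^1: L=2 ×32, L=4 ×3
  A^-1: L=1 ×21, L=3 ×14
  A^-3: L=2 ×19, L=4 ×2
  A^-5: L=3 ×7
  A^-7: L=4 ×1
Each group contributes A^e * Σ count * d^(L-1):
Powers of d = -A^2 - A^-2: d^2 = A^4 + 2 + A^-4; d^3 = -A^6 - 3*A^2 - 3*A^-2 - A^-6; d^4 = A^8 + 4*A^4 + 6 + 4*A^-4 + A^-8.
  A^7 * (d^4) = A^15 + 4*A^11 + 6*A^7 + 4*A^3 + A^-1
  A^5 * (7*d^3) = -7*A^11 - 21*A^7 - 21*A^3 - 7*A^-1
  A^3 * (21*d^2) = 21*A^7 + 42*A^3 + 21*A^-1
  A^1 * (32*d + 3*d^3) = -3*A^7 - 41*A^3 - 41*A^-1 - 3*A^-5
  A^-1 * (21 + 14*d^2) = 14*A^3 + 49*A^-1 + 14*A^-5
  A^-3 * (19*d + 2*d^3) = -2*A^3 - 25*A^-1 - 25*A^-5 - 2*A^-9
  A^-5 * (7*d^2) = 7*A^-1 + 14*A^-5 + 7*A^-9
  A^-7 * (d^3) = -A^-1 - 3*A^-5 - 3*A^-9 - A^-13
Summing the groups: <K> = A^15 - 3*A^11 + 3*A^7 - 4*A^3 + 4*A^-1 - 3*A^-5 + 2*A^-9 - A^-13
Normalise by the writhe: (-A^3)^(-w) = (-A^3)^(-1) = -A^-3, so f(A) = -A^-3 * <K> = -A^12 + 3*A^8 - 3*A^4 + 4 - 4*A^-4 + 3*A^-8 - 2*A^-12 + A^-16.
Substitute A = t^(-1/4), i.e. A^e → t^(-e/4): V(t) = t^4 - 2*t^3 + 3*t^2 - 4*t + 4 - 3*t^-1 + 3*t^-2 - t^-3

Answer: t^4 - 2*t^3 + 3*t^2 - 4*t + 4 - 3*t^-1 + 3*t^-2 - t^-3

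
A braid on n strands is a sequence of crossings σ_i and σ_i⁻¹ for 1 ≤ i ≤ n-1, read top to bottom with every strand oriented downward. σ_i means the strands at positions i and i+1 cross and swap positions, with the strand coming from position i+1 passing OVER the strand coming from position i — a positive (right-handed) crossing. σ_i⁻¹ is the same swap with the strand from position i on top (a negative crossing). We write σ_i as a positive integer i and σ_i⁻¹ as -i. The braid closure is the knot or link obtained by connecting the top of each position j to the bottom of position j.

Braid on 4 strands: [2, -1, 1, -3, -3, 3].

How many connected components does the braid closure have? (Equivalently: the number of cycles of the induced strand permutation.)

2

Derivation:
Track the strand permutation on 4 strands, starting from identity.
  step 1: s2 swaps positions 2,3 -> [1 3 2 4]
  step 2: s1^-1 swaps positions 1,2 -> [3 1 2 4]
  step 3: s1 swaps positions 1,2 -> [1 3 2 4]
  step 4: s3^-1 swaps positions 3,4 -> [1 3 4 2]
  step 5: s3^-1 swaps positions 3,4 -> [1 3 2 4]
  step 6: s3 swaps positions 3,4 -> [1 3 4 2]
Final permutation (position -> original strand): [1 3 4 2]
Closure components = cycle count of this permutation = 2.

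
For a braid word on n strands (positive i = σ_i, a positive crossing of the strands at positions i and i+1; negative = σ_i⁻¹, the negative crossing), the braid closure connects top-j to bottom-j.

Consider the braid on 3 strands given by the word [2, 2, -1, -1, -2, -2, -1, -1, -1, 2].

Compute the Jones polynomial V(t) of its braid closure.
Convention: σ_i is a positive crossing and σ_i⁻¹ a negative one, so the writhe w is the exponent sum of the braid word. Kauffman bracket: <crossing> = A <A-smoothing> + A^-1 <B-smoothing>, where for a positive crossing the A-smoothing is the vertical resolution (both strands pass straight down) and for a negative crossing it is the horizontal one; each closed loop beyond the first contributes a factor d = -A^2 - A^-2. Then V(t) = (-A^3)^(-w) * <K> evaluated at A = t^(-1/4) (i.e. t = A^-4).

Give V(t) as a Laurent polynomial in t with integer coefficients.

-1 + 3*t^-1 - 4*t^-2 + 6*t^-3 - 5*t^-4 + 5*t^-5 - 4*t^-6 + 2*t^-7 - t^-8

Derivation:
Braid: s2 s2 s1^-1 s1^-1 s2^-1 s2^-1 s1^-1 s1^-1 s1^-1 s2 on 3 strands, 10 crossings.
Writhe w = (#positive) - (#negative) = 3 - 7 = -4.
Computing the Kauffman bracket via state sum. There are 2^10 = 1024 states.
For each crossing: s=0 is the vertical smoothing, s=1 horizontal. Crossing k contributes A^(sign_k * (1 - 2*s_k)); loop factor d = -A^2 - A^-2.
Tabulate the states by total A-exponent and number of loops L (A-exp: L × count):
  A^10: L=6 ×1
  A^8: L=5 ×10
  A^6: L=4 ×41, L=6 ×4
  A^4: L=3 ×87, L=5 ×32, L=7 ×1
  A^2: L=2 ×97, L=4 ×100, L=6 ×13
  A^0: L=1 ×46, L=3 ×152, L=5 ×52, L=7 ×2
  A^-2: L=2 ×103, L=4 ×96, L=6 ×11
  A^-4: L=1 ×15, L=3 ×79, L=5 ×26
  A^-6: L=2 ×18, L=4 ×26, L=6 ×1
  A^-8: L=3 ×8, L=5 ×2
  A^-10: L=4 ×1
Each group contributes A^e * Σ count * d^(L-1):
Powers of d = -A^2 - A^-2: d^2 = A^4 + 2 + A^-4; d^3 = -A^6 - 3*A^2 - 3*A^-2 - A^-6; d^4 = A^8 + 4*A^4 + 6 + 4*A^-4 + A^-8; d^5 = -A^10 - 5*A^6 - 10*A^2 - 10*A^-2 - 5*A^-6 - A^-10; d^6 = A^12 + 6*A^8 + 15*A^4 + 20 + 15*A^-4 + 6*A^-8 + A^-12.
  A^10 * (d^5) = -A^20 - 5*A^16 - 10*A^12 - 10*A^8 - 5*A^4 - 1
  A^8 * (10*d^4) = 10*A^16 + 40*A^12 + 60*A^8 + 40*A^4 + 10
  A^6 * (41*d^3 + 4*d^5) = -4*A^16 - 61*A^12 - 163*A^8 - 163*A^4 - 61 - 4*A^-4
  A^4 * (87*d^2 + 32*d^4 + d^6) = A^16 + 38*A^12 + 230*A^8 + 386*A^4 + 230 + 38*A^-4 + A^-8
  A^2 * (97*d + 100*d^3 + 13*d^5) = -13*A^12 - 165*A^8 - 527*A^4 - 527 - 165*A^-4 - 13*A^-8
  A^0 * (46 + 152*d^2 + 52*d^4 + 2*d^6) = 2*A^12 + 64*A^8 + 390*A^4 + 702 + 390*A^-4 + 64*A^-8 + 2*A^-12
  A^-2 * (103*d + 96*d^3 + 11*d^5) = -11*A^8 - 151*A^4 - 501 - 501*A^-4 - 151*A^-8 - 11*A^-12
  A^-4 * (15 + 79*d^2 + 26*d^4) = 26*A^4 + 183 + 329*A^-4 + 183*A^-8 + 26*A^-12
  A^-6 * (18*d + 26*d^3 + d^5) = -A^4 - 31 - 106*A^-4 - 106*A^-8 - 31*A^-12 - A^-16
  A^-8 * (8*d^2 + 2*d^4) = 2 + 16*A^-4 + 28*A^-8 + 16*A^-12 + 2*A^-16
  A^-10 * (d^3) = -A^-4 - 3*A^-8 - 3*A^-12 - A^-16
Summing the groups: <K> = -A^20 + 2*A^16 - 4*A^12 + 5*A^8 - 5*A^4 + 6 - 4*A^-4 + 3*A^-8 - A^-12
Normalise by the writhe: (-A^3)^(-w) = (-A^3)^(4) = A^12, so f(A) = A^12 * <K> = -A^32 + 2*A^28 - 4*A^24 + 5*A^20 - 5*A^16 + 6*A^12 - 4*A^8 + 3*A^4 - 1.
Substitute A = t^(-1/4), i.e. A^e → t^(-e/4): V(t) = -1 + 3*t^-1 - 4*t^-2 + 6*t^-3 - 5*t^-4 + 5*t^-5 - 4*t^-6 + 2*t^-7 - t^-8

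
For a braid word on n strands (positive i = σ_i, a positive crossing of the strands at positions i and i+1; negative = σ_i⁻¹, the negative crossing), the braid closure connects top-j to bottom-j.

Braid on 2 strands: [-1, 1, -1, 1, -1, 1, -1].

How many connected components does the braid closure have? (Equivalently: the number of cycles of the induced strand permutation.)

1

Derivation:
Track the strand permutation on 2 strands, starting from identity.
  step 1: s1^-1 swaps positions 1,2 -> [2 1]
  step 2: s1 swaps positions 1,2 -> [1 2]
  step 3: s1^-1 swaps positions 1,2 -> [2 1]
  step 4: s1 swaps positions 1,2 -> [1 2]
  step 5: s1^-1 swaps positions 1,2 -> [2 1]
  step 6: s1 swaps positions 1,2 -> [1 2]
  step 7: s1^-1 swaps positions 1,2 -> [2 1]
Final permutation (position -> original strand): [2 1]
Closure components = cycle count of this permutation = 1.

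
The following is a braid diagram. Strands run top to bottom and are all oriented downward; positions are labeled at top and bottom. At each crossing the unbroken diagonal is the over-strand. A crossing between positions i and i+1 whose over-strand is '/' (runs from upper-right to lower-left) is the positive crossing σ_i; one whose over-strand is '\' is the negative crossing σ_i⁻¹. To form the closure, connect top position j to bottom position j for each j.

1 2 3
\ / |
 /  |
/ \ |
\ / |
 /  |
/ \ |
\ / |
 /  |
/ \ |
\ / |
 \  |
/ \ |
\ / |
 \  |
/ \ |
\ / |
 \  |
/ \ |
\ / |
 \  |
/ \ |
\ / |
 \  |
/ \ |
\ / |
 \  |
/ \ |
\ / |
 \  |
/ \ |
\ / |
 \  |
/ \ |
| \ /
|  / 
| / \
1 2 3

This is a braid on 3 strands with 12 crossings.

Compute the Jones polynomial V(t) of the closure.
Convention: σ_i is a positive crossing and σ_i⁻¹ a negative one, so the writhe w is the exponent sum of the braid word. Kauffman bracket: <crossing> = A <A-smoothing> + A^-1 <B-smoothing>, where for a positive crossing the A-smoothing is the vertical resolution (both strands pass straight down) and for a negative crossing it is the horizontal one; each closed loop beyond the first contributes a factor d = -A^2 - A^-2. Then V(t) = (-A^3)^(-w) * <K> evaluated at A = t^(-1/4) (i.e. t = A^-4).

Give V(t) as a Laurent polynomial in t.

t^-2 + t^-4 - t^-5 + t^-6 - t^-7

Derivation:
Reading the diagram top to bottom ('/'-over between positions i,i+1 = s_i, '\'-over = s_i^-1): braid word = s1 s1 s1 s1^-1 s1^-1 s1^-1 s1^-1 s1^-1 s1^-1 s1^-1 s1^-1 s2.
The presented braid s1 s1 s1 s1^-1 s1^-1 s1^-1 s1^-1 s1^-1 s1^-1 s1^-1 s1^-1 s2 on 3 strands reduces by inverse Markov moves (closure unchanged at each step):
  Destabilize: the word has the form β·s2 where s2 occurs only as the final letter (β ∈ B_2); drop it and the last strand → 2 strands.
  Deconjugate: the word is γ·β·γ⁻¹ with γ = s1 (prefix) and γ⁻¹ = s1^-1 (suffix); strip both.
  Deconjugate: the word is γ·β·γ⁻¹ with γ = s1 s1 (prefix) and γ⁻¹ = s1^-1 s1^-1 (suffix); strip both.
Reduced to β = s1^-1 s1^-1 s1^-1 s1^-1 s1^-1 on 2 strands, 5 crossings.
Compute on β:
Braid: s1^-1 s1^-1 s1^-1 s1^-1 s1^-1 on 2 strands, 5 crossings.
Writhe w = (#positive) - (#negative) = 0 - 5 = -5.
Computing the Kauffman bracket via state sum. There are 2^5 = 32 states.
For each crossing: s=0 is the vertical smoothing, s=1 horizontal. Crossing k contributes A^(sign_k * (1 - 2*s_k)); loop factor d = -A^2 - A^-2.
  state 00000: A-exp=-5, loops=2, term = A^-5 * d^1
  state 00001: A-exp=-3, loops=1, term = A^-3 * d^0
  state 00010: A-exp=-3, loops=1, term = A^-3 * d^0
  state 00011: A-exp=-1, loops=2, term = A^-1 * d^1
  state 00100: A-exp=-3, loops=1, term = A^-3 * d^0
  state 00101: A-exp=-1, loops=2, term = A^-1 * d^1
  state 00110: A-exp=-1, loops=2, term = A^-1 * d^1
  state 00111: A-exp=+1, loops=3, term = A^1 * d^2
  state 01000: A-exp=-3, loops=1, term = A^-3 * d^0
  state 01001: A-exp=-1, loops=2, term = A^-1 * d^1
  state 01010: A-exp=-1, loops=2, term = A^-1 * d^1
  state 01011: A-exp=+1, loops=3, term = A^1 * d^2
  state 01100: A-exp=-1, loops=2, term = A^-1 * d^1
  state 01101: A-exp=+1, loops=3, term = A^1 * d^2
  state 01110: A-exp=+1, loops=3, term = A^1 * d^2
  state 01111: A-exp=+3, loops=4, term = A^3 * d^3
  state 10000: A-exp=-3, loops=1, term = A^-3 * d^0
  state 10001: A-exp=-1, loops=2, term = A^-1 * d^1
  state 10010: A-exp=-1, loops=2, term = A^-1 * d^1
  state 10011: A-exp=+1, loops=3, term = A^1 * d^2
  state 10100: A-exp=-1, loops=2, term = A^-1 * d^1
  state 10101: A-exp=+1, loops=3, term = A^1 * d^2
  state 10110: A-exp=+1, loops=3, term = A^1 * d^2
  state 10111: A-exp=+3, loops=4, term = A^3 * d^3
  state 11000: A-exp=-1, loops=2, term = A^-1 * d^1
  state 11001: A-exp=+1, loops=3, term = A^1 * d^2
  state 11010: A-exp=+1, loops=3, term = A^1 * d^2
  state 11011: A-exp=+3, loops=4, term = A^3 * d^3
  state 11100: A-exp=+1, loops=3, term = A^1 * d^2
  state 11101: A-exp=+3, loops=4, term = A^3 * d^3
  state 11110: A-exp=+3, loops=4, term = A^3 * d^3
  state 11111: A-exp=+5, loops=5, term = A^5 * d^4
Collect the terms by A-exponent (count of states per loop number):
Powers of d = -A^2 - A^-2: d^2 = A^4 + 2 + A^-4; d^3 = -A^6 - 3*A^2 - 3*A^-2 - A^-6; d^4 = A^8 + 4*A^4 + 6 + 4*A^-4 + A^-8.
  A^5 * (d^4) = A^13 + 4*A^9 + 6*A^5 + 4*A + A^-3
  A^3 * (5*d^3) = -5*A^9 - 15*A^5 - 15*A - 5*A^-3
  A^1 * (10*d^2) = 10*A^5 + 20*A + 10*A^-3
  A^-1 * (10*d) = -10*A - 10*A^-3
  A^-3 * (5) = 5*A^-3
  A^-5 * (d) = -A^-3 - A^-7
Summing the groups: <K> = A^13 - A^9 + A^5 - A - A^-7
Normalise by the writhe: (-A^3)^(-w) = (-A^3)^(5) = -A^15, so f(A) = -A^15 * <K> = -A^28 + A^24 - A^20 + A^16 + A^8.
Substitute A = t^(-1/4), i.e. A^e → t^(-e/4): V(t) = t^-2 + t^-4 - t^-5 + t^-6 - t^-7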